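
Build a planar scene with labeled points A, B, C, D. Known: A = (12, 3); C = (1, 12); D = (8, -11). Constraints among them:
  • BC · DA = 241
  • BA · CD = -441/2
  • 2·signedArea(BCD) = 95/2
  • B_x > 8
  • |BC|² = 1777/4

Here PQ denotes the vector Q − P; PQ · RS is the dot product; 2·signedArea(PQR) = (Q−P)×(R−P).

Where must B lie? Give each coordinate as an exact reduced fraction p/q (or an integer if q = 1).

1. B_x = 9  [2·signedArea(BCD) = 95/2 ∩ BA · CD = -441/2]
2. B_y = -15/2  [2·signedArea(BCD) = 95/2 ∩ BA · CD = -441/2]
   → B = (9, -15/2)

B = (9, -15/2)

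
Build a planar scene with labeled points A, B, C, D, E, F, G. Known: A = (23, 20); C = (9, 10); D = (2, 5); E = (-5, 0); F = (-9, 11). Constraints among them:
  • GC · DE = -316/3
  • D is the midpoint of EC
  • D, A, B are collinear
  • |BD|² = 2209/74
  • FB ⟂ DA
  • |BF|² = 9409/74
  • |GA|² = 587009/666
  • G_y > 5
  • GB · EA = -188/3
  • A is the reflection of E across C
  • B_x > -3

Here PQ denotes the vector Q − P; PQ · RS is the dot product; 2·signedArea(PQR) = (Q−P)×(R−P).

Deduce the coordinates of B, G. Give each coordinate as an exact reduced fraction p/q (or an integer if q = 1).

1. B_x = -181/74  [D, A, B are collinear ∩ FB ⟂ DA]
2. B_y = 135/74  [D, A, B are collinear ∩ FB ⟂ DA]
   → B = (-181/74, 135/74)
3. G_x = -233/74  [line 7·x + 5·y + -23/3 = 0 ∩ |GA|² = 587009/666]
4. G_y = 1319/222  [line 7·x + 5·y + -23/3 = 0 ∩ |GA|² = 587009/666]
   → G = (-233/74, 1319/222)

B = (-181/74, 135/74)
G = (-233/74, 1319/222)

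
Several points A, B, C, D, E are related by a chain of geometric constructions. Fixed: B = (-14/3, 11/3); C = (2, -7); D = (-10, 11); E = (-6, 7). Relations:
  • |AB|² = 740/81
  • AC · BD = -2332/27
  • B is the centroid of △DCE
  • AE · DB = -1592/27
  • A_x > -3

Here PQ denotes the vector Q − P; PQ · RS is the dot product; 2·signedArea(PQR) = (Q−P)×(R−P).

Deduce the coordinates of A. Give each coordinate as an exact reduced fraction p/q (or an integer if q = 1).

1. A_x = -26/9  [line 16/3·x + -22/3·y + 658/27 = 0 ∩ |AB|² = 740/81]
2. A_y = 11/9  [line 16/3·x + -22/3·y + 658/27 = 0 ∩ |AB|² = 740/81]
   → A = (-26/9, 11/9)

A = (-26/9, 11/9)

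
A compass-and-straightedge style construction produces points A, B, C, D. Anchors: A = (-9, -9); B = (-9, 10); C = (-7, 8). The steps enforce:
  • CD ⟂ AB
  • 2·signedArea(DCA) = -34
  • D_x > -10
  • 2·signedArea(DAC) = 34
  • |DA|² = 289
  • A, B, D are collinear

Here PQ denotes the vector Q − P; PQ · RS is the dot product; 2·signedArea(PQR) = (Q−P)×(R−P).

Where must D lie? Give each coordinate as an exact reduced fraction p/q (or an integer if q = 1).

1. D_x = -9  [A, B, D are collinear ∩ CD ⟂ AB]
2. D_y = 8  [A, B, D are collinear ∩ CD ⟂ AB]
   → D = (-9, 8)

D = (-9, 8)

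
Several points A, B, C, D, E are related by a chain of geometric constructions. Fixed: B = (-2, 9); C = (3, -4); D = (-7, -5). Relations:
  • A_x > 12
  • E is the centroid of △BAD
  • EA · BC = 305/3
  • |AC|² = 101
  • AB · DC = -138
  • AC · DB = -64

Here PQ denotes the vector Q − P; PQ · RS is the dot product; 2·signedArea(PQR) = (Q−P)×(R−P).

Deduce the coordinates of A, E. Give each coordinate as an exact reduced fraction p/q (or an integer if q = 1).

A = (13, -3)
E = (4/3, 1/3)

1. A_x = 13  [AB · DC = -138 ∩ AC · DB = -64]
2. A_y = -3  [AB · DC = -138 ∩ AC · DB = -64]
   → A = (13, -3)
3. E_x = 4/3  [E is the centroid of △BAD]
4. E_y = 1/3  [E is the centroid of △BAD]
   → E = (4/3, 1/3)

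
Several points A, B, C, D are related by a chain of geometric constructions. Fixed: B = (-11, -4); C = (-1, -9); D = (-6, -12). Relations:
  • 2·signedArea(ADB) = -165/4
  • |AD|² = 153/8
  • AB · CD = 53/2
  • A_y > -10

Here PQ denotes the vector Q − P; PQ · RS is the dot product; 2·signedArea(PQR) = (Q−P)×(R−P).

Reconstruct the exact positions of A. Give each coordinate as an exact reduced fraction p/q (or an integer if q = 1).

1. A_x = -9/4  [AB · CD = 53/2 ∩ 2·signedArea(ADB) = -165/4]
2. A_y = -39/4  [AB · CD = 53/2 ∩ 2·signedArea(ADB) = -165/4]
   → A = (-9/4, -39/4)

A = (-9/4, -39/4)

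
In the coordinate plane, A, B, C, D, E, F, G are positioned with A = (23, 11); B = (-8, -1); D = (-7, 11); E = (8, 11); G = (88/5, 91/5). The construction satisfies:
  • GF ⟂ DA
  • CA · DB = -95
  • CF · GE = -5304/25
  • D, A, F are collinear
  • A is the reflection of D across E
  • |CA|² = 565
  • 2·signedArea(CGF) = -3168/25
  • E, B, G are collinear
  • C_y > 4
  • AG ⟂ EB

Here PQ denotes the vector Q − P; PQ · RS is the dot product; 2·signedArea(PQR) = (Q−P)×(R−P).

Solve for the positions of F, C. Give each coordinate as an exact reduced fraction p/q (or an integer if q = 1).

1. F_x = 88/5  [D, A, F are collinear ∩ GF ⟂ DA]
2. F_y = 11  [D, A, F are collinear ∩ GF ⟂ DA]
   → F = (88/5, 11)
3. C_x = 0  [CF · GE = -5304/25 ∩ 2·signedArea(CGF) = -3168/25]
4. C_y = 5  [CF · GE = -5304/25 ∩ 2·signedArea(CGF) = -3168/25]
   → C = (0, 5)

C = (0, 5)
F = (88/5, 11)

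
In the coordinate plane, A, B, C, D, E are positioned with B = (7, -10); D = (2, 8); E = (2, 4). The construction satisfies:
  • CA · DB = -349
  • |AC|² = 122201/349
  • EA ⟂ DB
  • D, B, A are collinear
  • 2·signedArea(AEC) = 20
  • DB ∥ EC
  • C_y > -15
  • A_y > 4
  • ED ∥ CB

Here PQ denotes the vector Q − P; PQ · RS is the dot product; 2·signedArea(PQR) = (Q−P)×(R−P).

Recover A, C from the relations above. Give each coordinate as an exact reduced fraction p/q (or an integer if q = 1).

1. A_x = 1058/349  [D, B, A are collinear ∩ EA ⟂ DB]
2. A_y = 1496/349  [D, B, A are collinear ∩ EA ⟂ DB]
   → A = (1058/349, 1496/349)
3. C_x = 7  [ED ∥ CB ∩ DB ∥ EC]
4. C_y = -14  [ED ∥ CB ∩ DB ∥ EC]
   → C = (7, -14)

A = (1058/349, 1496/349)
C = (7, -14)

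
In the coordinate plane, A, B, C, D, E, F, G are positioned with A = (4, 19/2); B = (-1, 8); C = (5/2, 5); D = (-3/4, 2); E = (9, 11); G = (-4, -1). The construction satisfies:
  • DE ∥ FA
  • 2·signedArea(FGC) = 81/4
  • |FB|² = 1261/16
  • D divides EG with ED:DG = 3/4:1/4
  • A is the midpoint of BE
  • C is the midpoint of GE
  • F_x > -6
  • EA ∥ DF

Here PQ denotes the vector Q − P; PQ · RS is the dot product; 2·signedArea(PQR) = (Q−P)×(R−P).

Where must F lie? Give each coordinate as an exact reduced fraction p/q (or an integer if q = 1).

1. F_x = -23/4  [DE ∥ FA ∩ EA ∥ DF]
2. F_y = 1/2  [DE ∥ FA ∩ EA ∥ DF]
   → F = (-23/4, 1/2)

F = (-23/4, 1/2)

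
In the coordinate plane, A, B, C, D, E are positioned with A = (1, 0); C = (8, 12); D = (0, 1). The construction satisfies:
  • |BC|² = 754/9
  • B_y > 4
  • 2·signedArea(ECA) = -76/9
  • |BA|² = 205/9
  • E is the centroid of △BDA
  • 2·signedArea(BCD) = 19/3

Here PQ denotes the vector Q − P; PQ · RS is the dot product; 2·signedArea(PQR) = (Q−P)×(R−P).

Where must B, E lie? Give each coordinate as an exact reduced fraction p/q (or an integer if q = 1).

1. B_x = 3  [line 11·x + -8·y + 5/3 = 0 ∩ |BA|² = 205/9]
2. B_y = 13/3  [line 11·x + -8·y + 5/3 = 0 ∩ |BA|² = 205/9]
   → B = (3, 13/3)
3. E_x = 4/3  [E is the centroid of △BDA]
4. E_y = 16/9  [E is the centroid of △BDA]
   → E = (4/3, 16/9)

B = (3, 13/3)
E = (4/3, 16/9)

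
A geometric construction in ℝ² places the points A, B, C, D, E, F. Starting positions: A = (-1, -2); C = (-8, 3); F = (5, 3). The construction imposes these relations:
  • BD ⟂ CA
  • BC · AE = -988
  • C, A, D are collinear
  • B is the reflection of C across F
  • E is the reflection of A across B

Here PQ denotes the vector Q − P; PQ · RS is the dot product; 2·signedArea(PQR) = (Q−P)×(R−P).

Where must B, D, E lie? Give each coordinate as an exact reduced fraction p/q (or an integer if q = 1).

B = (18, 3)
D = (341/37, -344/37)
E = (37, 8)

1. B_x = 18  [B is the reflection of C across F]
2. B_y = 3  [B is the reflection of C across F]
   → B = (18, 3)
3. D_x = 341/37  [C, A, D are collinear ∩ BD ⟂ CA]
4. D_y = -344/37  [C, A, D are collinear ∩ BD ⟂ CA]
   → D = (341/37, -344/37)
5. E_x = 37  [E is the reflection of A across B]
6. E_y = 8  [E is the reflection of A across B]
   → E = (37, 8)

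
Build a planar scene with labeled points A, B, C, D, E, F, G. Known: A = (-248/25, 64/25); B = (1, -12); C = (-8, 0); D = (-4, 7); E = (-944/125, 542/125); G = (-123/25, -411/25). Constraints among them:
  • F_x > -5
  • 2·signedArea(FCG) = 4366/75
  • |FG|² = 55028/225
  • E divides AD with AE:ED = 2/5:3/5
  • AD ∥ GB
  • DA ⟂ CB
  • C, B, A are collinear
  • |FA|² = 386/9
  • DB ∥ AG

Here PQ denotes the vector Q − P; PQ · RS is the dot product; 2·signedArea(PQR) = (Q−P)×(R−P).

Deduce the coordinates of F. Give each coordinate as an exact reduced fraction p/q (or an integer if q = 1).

F = (-323/75, -61/75)

1. F_x = -323/75  [line 411/25·x + 77/25·y + 5498/75 = 0 ∩ |FA|² = 386/9]
2. F_y = -61/75  [line 411/25·x + 77/25·y + 5498/75 = 0 ∩ |FA|² = 386/9]
   → F = (-323/75, -61/75)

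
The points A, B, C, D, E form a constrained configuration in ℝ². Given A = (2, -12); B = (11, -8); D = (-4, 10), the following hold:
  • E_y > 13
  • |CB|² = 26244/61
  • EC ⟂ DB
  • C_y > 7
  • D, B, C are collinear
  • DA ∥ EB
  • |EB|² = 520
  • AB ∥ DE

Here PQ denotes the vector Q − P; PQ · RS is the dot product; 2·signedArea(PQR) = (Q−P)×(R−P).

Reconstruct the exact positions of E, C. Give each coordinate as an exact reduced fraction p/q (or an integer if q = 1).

C = (-139/61, 484/61)
E = (5, 14)

1. E_x = 5  [DA ∥ EB ∩ AB ∥ DE]
2. E_y = 14  [DA ∥ EB ∩ AB ∥ DE]
   → E = (5, 14)
3. C_x = -139/61  [D, B, C are collinear ∩ EC ⟂ DB]
4. C_y = 484/61  [D, B, C are collinear ∩ EC ⟂ DB]
   → C = (-139/61, 484/61)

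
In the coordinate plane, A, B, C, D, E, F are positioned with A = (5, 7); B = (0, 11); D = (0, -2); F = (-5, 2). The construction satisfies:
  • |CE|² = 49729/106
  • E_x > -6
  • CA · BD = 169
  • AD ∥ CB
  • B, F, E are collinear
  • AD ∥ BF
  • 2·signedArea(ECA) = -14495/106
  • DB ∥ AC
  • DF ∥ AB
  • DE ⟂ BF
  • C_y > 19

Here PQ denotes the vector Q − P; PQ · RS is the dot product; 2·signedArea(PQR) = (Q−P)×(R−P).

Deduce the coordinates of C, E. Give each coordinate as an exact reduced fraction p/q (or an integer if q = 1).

1. C_x = 5  [AD ∥ CB ∩ DB ∥ AC]
2. C_y = 20  [AD ∥ CB ∩ DB ∥ AC]
   → C = (5, 20)
3. E_x = -585/106  [B, F, E are collinear ∩ DE ⟂ BF]
4. E_y = 113/106  [B, F, E are collinear ∩ DE ⟂ BF]
   → E = (-585/106, 113/106)

C = (5, 20)
E = (-585/106, 113/106)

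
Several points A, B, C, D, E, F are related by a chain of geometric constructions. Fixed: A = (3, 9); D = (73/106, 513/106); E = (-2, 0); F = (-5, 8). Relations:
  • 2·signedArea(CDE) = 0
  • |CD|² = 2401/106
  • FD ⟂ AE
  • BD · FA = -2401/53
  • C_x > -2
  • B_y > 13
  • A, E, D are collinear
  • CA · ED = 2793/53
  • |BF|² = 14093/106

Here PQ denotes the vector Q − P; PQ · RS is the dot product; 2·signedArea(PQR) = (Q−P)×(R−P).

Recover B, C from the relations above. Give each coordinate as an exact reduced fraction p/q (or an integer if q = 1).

1. B_x = 563/106  [line -8·x + -1·y + 5899/106 = 0 ∩ |BF|² = 14093/106]
2. B_y = 1395/106  [line -8·x + -1·y + 5899/106 = 0 ∩ |BF|² = 14093/106]
   → B = (563/106, 1395/106)
3. C_x = -86/53  [2·signedArea(CDE) = 0 ∩ CA · ED = 2793/53]
4. C_y = 36/53  [2·signedArea(CDE) = 0 ∩ CA · ED = 2793/53]
   → C = (-86/53, 36/53)

B = (563/106, 1395/106)
C = (-86/53, 36/53)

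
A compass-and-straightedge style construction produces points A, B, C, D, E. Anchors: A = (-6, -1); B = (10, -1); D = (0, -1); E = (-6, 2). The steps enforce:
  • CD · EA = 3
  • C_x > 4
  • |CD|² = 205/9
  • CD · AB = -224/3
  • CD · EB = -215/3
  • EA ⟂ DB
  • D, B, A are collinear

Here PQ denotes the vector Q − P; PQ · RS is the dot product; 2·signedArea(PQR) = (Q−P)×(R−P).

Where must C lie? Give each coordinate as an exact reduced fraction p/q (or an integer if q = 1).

C = (14/3, 0)

1. C_x = 14/3  [CD · EB = -215/3 ∩ CD · AB = -224/3]
2. C_y = 0  [CD · EB = -215/3 ∩ CD · AB = -224/3]
   → C = (14/3, 0)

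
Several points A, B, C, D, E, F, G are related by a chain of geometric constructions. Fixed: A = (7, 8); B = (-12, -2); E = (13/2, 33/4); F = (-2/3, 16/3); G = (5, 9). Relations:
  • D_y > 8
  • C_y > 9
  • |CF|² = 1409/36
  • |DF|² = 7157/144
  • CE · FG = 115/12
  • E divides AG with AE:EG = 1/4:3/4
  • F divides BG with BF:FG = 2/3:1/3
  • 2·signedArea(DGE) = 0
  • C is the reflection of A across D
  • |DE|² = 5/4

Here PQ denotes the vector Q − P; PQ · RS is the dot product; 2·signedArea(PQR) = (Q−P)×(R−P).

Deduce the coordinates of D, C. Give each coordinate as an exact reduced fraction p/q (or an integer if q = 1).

1. D_x = 11/2  [line 3/4·x + 3/2·y + -69/4 = 0 ∩ |DE|² = 5/4]
2. D_y = 35/4  [line 3/4·x + 3/2·y + -69/4 = 0 ∩ |DE|² = 5/4]
   → D = (11/2, 35/4)
3. C_x = 4  [C is the reflection of A across D]
4. C_y = 19/2  [C is the reflection of A across D]
   → C = (4, 19/2)

C = (4, 19/2)
D = (11/2, 35/4)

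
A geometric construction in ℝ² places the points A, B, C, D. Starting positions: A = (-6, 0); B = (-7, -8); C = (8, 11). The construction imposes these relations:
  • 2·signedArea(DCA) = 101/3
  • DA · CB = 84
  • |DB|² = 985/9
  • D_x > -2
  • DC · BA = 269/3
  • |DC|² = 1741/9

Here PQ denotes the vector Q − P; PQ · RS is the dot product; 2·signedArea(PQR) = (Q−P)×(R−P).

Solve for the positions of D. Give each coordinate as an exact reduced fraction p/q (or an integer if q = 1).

1. D_x = -5/3  [2·signedArea(DCA) = 101/3 ∩ DA · CB = 84]
2. D_y = 1  [2·signedArea(DCA) = 101/3 ∩ DA · CB = 84]
   → D = (-5/3, 1)

D = (-5/3, 1)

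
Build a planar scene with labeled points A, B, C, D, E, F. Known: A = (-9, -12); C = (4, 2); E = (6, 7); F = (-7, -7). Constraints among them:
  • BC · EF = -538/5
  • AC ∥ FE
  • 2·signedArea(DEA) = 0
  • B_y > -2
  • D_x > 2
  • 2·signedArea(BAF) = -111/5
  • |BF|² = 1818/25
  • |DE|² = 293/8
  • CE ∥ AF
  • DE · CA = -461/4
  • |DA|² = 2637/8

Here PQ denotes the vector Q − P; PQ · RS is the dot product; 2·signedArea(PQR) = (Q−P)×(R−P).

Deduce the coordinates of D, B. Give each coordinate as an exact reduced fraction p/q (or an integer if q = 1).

1. D_x = 9/4  [2·signedArea(DEA) = 0 ∩ DE · CA = -461/4]
2. D_y = 9/4  [2·signedArea(DEA) = 0 ∩ DE · CA = -461/4]
   → D = (9/4, 9/4)
3. B_x = -2/5  [BC · EF = -538/5 ∩ 2·signedArea(BAF) = -111/5]
4. B_y = -8/5  [BC · EF = -538/5 ∩ 2·signedArea(BAF) = -111/5]
   → B = (-2/5, -8/5)

B = (-2/5, -8/5)
D = (9/4, 9/4)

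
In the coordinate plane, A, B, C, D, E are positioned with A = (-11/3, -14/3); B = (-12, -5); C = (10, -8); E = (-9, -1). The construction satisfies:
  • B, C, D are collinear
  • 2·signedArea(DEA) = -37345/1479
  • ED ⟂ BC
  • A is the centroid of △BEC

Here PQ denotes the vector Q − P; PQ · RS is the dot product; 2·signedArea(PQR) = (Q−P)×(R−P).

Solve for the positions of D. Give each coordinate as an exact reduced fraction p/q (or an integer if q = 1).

1. D_x = -4728/493  [B, C, D are collinear ∩ ED ⟂ BC]
2. D_y = -2627/493  [B, C, D are collinear ∩ ED ⟂ BC]
   → D = (-4728/493, -2627/493)

D = (-4728/493, -2627/493)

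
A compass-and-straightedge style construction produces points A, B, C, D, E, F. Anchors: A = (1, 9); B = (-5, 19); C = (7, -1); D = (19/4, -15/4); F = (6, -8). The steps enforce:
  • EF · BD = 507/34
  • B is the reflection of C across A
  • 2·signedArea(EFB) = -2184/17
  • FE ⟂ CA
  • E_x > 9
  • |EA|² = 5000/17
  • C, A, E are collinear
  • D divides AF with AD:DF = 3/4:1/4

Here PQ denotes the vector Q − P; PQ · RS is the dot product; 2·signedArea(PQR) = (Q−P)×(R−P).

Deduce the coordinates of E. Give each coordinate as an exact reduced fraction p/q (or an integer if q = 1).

E = (167/17, -97/17)

1. E_x = 167/17  [C, A, E are collinear ∩ FE ⟂ CA]
2. E_y = -97/17  [C, A, E are collinear ∩ FE ⟂ CA]
   → E = (167/17, -97/17)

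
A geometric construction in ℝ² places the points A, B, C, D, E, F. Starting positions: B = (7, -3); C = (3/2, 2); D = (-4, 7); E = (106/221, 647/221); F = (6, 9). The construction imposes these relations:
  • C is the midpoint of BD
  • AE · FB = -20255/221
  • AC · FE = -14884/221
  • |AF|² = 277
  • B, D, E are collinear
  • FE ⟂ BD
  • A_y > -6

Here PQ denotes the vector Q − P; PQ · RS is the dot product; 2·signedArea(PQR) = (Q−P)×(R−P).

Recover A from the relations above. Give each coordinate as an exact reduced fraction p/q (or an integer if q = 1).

1. A_x = -3  [AE · FB = -20255/221 ∩ AC · FE = -14884/221]
2. A_y = -5  [AE · FB = -20255/221 ∩ AC · FE = -14884/221]
   → A = (-3, -5)

A = (-3, -5)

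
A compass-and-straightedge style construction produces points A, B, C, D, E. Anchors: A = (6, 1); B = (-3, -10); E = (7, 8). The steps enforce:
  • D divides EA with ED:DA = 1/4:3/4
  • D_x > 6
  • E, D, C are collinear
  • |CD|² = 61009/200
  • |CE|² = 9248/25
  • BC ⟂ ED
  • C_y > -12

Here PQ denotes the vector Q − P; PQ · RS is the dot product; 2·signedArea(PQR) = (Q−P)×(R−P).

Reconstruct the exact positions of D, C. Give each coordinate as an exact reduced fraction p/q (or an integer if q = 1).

C = (107/25, -276/25)
D = (27/4, 25/4)

1. D_x = 27/4  [D divides EA with ED:DA = 1/4:3/4]
2. D_y = 25/4  [D divides EA with ED:DA = 1/4:3/4]
   → D = (27/4, 25/4)
3. C_x = 107/25  [E, D, C are collinear ∩ BC ⟂ ED]
4. C_y = -276/25  [E, D, C are collinear ∩ BC ⟂ ED]
   → C = (107/25, -276/25)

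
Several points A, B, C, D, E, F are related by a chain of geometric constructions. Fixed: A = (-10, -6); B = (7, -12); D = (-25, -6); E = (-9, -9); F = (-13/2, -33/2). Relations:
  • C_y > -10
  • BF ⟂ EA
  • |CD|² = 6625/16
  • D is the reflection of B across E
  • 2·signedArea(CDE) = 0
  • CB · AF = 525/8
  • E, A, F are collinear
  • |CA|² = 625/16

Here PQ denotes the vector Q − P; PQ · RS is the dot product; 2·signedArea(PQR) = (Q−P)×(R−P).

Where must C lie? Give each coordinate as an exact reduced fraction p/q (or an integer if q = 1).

C = (-5, -39/4)

1. C_x = -5  [2·signedArea(CDE) = 0 ∩ CB · AF = 525/8]
2. C_y = -39/4  [2·signedArea(CDE) = 0 ∩ CB · AF = 525/8]
   → C = (-5, -39/4)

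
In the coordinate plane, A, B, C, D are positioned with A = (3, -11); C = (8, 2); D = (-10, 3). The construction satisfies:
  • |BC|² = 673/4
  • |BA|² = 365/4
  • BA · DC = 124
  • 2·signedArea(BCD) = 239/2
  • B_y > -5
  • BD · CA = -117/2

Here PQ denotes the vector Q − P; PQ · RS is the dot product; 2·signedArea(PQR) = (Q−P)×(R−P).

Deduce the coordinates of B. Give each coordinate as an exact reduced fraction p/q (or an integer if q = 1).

B = (-7/2, -4)

1. B_x = -7/2  [BD · CA = -117/2 ∩ BA · DC = 124]
2. B_y = -4  [BD · CA = -117/2 ∩ BA · DC = 124]
   → B = (-7/2, -4)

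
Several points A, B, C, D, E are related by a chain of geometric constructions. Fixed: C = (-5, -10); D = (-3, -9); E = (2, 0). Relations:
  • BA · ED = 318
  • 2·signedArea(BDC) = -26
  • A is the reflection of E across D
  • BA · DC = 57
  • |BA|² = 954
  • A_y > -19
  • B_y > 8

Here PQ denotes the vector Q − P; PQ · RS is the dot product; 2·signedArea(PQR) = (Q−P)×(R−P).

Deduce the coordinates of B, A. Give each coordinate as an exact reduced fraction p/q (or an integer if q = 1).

1. A_x = -8  [A is the reflection of E across D]
2. A_y = -18  [A is the reflection of E across D]
   → A = (-8, -18)
3. B_x = 7  [2·signedArea(BDC) = -26 ∩ BA · ED = 318]
4. B_y = 9  [2·signedArea(BDC) = -26 ∩ BA · ED = 318]
   → B = (7, 9)

A = (-8, -18)
B = (7, 9)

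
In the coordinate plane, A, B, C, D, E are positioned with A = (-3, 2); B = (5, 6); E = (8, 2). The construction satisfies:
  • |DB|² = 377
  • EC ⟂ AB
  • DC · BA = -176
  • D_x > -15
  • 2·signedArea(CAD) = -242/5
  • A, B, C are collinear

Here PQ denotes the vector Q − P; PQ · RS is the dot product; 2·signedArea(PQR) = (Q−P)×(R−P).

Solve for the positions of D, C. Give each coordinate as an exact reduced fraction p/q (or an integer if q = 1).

1. C_x = 29/5  [A, B, C are collinear ∩ EC ⟂ AB]
2. C_y = 32/5  [A, B, C are collinear ∩ EC ⟂ AB]
   → C = (29/5, 32/5)
3. D_x = -14  [DC · BA = -176 ∩ 2·signedArea(CAD) = -242/5]
4. D_y = 2  [DC · BA = -176 ∩ 2·signedArea(CAD) = -242/5]
   → D = (-14, 2)

C = (29/5, 32/5)
D = (-14, 2)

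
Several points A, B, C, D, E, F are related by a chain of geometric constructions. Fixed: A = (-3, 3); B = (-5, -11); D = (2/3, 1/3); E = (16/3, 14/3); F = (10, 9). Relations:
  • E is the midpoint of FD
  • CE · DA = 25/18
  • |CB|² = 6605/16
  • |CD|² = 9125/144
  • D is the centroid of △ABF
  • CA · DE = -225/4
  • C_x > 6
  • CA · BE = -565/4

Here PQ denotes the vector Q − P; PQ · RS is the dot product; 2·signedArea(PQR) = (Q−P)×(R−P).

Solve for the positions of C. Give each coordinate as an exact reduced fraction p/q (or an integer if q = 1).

1. C_x = 13/2  [CA · BE = -565/4 ∩ CA · DE = -225/4]
2. C_y = 23/4  [CA · BE = -565/4 ∩ CA · DE = -225/4]
   → C = (13/2, 23/4)

C = (13/2, 23/4)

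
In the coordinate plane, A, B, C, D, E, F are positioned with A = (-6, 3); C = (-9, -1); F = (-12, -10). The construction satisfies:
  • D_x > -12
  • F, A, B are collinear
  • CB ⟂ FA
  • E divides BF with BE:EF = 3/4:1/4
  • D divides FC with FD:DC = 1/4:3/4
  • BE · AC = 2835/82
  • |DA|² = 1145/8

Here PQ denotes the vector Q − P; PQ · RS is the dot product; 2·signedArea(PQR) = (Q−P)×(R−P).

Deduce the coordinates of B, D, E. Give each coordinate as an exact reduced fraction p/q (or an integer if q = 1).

1. B_x = -330/41  [F, A, B are collinear ∩ CB ⟂ FA]
2. B_y = -59/41  [F, A, B are collinear ∩ CB ⟂ FA]
   → B = (-330/41, -59/41)
3. D_x = -45/4  [D divides FC with FD:DC = 1/4:3/4]
4. D_y = -31/4  [D divides FC with FD:DC = 1/4:3/4]
   → D = (-45/4, -31/4)
5. E_x = -903/82  [E divides BF with BE:EF = 3/4:1/4]
6. E_y = -1289/164  [E divides BF with BE:EF = 3/4:1/4]
   → E = (-903/82, -1289/164)

B = (-330/41, -59/41)
D = (-45/4, -31/4)
E = (-903/82, -1289/164)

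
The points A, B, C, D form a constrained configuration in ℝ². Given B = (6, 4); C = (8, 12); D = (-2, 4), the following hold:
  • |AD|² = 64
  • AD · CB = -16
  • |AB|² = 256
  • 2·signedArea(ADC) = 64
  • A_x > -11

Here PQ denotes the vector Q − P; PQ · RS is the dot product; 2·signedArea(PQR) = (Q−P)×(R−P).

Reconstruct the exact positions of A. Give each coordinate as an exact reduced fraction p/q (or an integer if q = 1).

1. A_x = -10  [AD · CB = -16 ∩ 2·signedArea(ADC) = 64]
2. A_y = 4  [AD · CB = -16 ∩ 2·signedArea(ADC) = 64]
   → A = (-10, 4)

A = (-10, 4)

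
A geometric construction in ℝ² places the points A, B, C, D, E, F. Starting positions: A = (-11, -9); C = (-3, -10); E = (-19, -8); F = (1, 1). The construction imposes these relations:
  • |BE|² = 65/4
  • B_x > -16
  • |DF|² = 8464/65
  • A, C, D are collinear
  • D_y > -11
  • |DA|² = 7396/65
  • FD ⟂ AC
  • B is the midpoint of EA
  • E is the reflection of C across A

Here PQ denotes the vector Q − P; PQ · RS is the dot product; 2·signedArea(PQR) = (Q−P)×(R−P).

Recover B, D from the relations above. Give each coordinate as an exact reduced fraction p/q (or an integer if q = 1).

1. B_x = -15  [B is the midpoint of EA]
2. B_y = -17/2  [B is the midpoint of EA]
   → B = (-15, -17/2)
3. D_x = -27/65  [A, C, D are collinear ∩ FD ⟂ AC]
4. D_y = -671/65  [A, C, D are collinear ∩ FD ⟂ AC]
   → D = (-27/65, -671/65)

B = (-15, -17/2)
D = (-27/65, -671/65)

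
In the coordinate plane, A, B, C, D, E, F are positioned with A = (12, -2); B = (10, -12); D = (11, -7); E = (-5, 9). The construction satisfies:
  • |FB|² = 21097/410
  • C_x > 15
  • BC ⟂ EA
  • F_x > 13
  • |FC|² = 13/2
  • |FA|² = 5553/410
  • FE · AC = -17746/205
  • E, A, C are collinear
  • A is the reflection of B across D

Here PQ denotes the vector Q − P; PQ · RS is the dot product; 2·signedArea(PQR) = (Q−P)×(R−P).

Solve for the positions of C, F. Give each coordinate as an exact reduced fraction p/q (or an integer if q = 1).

C = (3106/205, -828/205)
F = (5361/410, -2263/410)

1. C_x = 3106/205  [E, A, C are collinear ∩ BC ⟂ EA]
2. C_y = -828/205  [E, A, C are collinear ∩ BC ⟂ EA]
   → C = (3106/205, -828/205)
3. F_x = 5361/410  [line -646/205·x + 418/205·y + 10754/205 = 0 ∩ |FB|² = 21097/410]
4. F_y = -2263/410  [line -646/205·x + 418/205·y + 10754/205 = 0 ∩ |FB|² = 21097/410]
   → F = (5361/410, -2263/410)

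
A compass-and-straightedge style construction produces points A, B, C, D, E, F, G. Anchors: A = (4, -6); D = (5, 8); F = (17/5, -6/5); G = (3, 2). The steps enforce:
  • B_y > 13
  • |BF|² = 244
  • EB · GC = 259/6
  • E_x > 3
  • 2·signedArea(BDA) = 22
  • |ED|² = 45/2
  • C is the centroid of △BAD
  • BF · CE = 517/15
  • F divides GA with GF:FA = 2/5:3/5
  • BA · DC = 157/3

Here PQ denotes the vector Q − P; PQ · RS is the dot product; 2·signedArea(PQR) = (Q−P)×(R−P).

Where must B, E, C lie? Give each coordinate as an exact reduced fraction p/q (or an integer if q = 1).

B = (7, 14)
C = (16/3, 16/3)
E = (7/2, 7/2)

1. B_x = 7  [line 14·x + -1·y + -84 = 0 ∩ |BF|² = 244]
2. B_y = 14  [line 14·x + -1·y + -84 = 0 ∩ |BF|² = 244]
   → B = (7, 14)
3. C_x = 16/3  [C is the centroid of △BAD]
4. C_y = 16/3  [C is the centroid of △BAD]
   → C = (16/3, 16/3)
5. E_x = 7/2  [BF · CE = 517/15 ∩ EB · GC = 259/6]
6. E_y = 7/2  [BF · CE = 517/15 ∩ EB · GC = 259/6]
   → E = (7/2, 7/2)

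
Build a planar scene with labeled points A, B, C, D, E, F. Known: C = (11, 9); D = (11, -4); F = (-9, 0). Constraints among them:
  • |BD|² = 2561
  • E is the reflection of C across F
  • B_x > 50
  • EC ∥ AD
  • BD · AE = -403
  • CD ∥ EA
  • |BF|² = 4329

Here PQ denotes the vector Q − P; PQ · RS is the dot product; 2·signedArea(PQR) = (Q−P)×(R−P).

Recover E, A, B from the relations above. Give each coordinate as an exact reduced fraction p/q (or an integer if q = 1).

1. E_x = -29  [E is the reflection of C across F]
2. E_y = -9  [E is the reflection of C across F]
   → E = (-29, -9)
3. A_x = -29  [EC ∥ AD ∩ CD ∥ EA]
4. A_y = -22  [EC ∥ AD ∩ CD ∥ EA]
   → A = (-29, -22)
5. B_y = 27  [BD · AE = -403]
6. B_x = 51  [|BF|² = 4329]
   → B = (51, 27)

A = (-29, -22)
B = (51, 27)
E = (-29, -9)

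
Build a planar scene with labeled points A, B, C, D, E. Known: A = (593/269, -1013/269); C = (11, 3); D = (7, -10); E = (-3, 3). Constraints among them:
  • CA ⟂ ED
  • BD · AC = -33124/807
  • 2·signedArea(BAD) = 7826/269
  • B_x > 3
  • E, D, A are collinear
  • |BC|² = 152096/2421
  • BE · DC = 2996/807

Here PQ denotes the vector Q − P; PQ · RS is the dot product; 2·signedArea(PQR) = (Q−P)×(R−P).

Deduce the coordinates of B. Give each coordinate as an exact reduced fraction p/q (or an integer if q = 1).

B = (915/269, 601/807)

1. B_x = 915/269  [BD · AC = -33124/807 ∩ BE · DC = 2996/807]
2. B_y = 601/807  [BD · AC = -33124/807 ∩ BE · DC = 2996/807]
   → B = (915/269, 601/807)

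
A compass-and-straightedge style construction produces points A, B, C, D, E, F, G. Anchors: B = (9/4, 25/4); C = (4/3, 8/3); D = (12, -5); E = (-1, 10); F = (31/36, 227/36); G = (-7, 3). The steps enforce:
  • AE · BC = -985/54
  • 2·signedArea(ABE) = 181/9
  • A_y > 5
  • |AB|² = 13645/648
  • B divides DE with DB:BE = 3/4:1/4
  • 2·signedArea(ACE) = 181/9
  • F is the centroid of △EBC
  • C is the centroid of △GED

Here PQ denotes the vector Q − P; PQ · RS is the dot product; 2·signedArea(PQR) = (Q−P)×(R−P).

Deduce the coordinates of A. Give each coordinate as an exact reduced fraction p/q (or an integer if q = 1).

A = (-20/9, 47/9)

1. A_x = -20/9  [2·signedArea(ACE) = 181/9 ∩ 2·signedArea(ABE) = 181/9]
2. A_y = 47/9  [2·signedArea(ACE) = 181/9 ∩ 2·signedArea(ABE) = 181/9]
   → A = (-20/9, 47/9)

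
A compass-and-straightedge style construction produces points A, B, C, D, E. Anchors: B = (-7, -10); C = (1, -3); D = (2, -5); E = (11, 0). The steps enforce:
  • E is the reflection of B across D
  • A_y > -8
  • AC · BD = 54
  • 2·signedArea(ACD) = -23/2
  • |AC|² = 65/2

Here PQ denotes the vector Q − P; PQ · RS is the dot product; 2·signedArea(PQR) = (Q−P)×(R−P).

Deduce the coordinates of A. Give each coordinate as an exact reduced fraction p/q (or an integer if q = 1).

1. A_x = -5/2  [2·signedArea(ACD) = -23/2 ∩ AC · BD = 54]
2. A_y = -15/2  [2·signedArea(ACD) = -23/2 ∩ AC · BD = 54]
   → A = (-5/2, -15/2)

A = (-5/2, -15/2)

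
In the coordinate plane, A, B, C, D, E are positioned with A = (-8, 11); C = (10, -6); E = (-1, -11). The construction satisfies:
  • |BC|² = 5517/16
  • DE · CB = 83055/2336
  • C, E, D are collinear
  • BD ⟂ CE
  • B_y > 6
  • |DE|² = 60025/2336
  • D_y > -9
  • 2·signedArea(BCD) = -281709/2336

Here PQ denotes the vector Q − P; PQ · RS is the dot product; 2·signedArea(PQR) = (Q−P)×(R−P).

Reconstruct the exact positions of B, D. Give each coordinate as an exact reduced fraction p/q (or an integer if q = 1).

B = (-7/2, 27/4)
D = (2111/584, -5199/584)

1. D_x = 2111/584  [line 5·x + -11·y + -116 = 0 ∩ |DE|² = 60025/2336]
2. D_y = -5199/584  [line 5·x + -11·y + -116 = 0 ∩ |DE|² = 60025/2336]
   → D = (2111/584, -5199/584)
3. B_x = -7/2  [2·signedArea(BCD) = -281709/2336 ∩ BD ⟂ CE]
4. B_y = 27/4  [2·signedArea(BCD) = -281709/2336 ∩ BD ⟂ CE]
   → B = (-7/2, 27/4)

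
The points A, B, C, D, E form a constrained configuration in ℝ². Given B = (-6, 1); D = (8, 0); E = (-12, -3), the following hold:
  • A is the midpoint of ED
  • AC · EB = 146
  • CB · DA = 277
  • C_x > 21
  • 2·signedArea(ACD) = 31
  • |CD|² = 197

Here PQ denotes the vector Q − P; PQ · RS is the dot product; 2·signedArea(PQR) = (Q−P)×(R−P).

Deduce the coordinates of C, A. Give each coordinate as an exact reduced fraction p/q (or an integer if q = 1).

A = (-2, -3/2)
C = (22, -1)

1. A_x = -2  [A is the midpoint of ED]
2. A_y = -3/2  [A is the midpoint of ED]
   → A = (-2, -3/2)
3. C_x = 22  [CB · DA = 277 ∩ AC · EB = 146]
4. C_y = -1  [CB · DA = 277 ∩ AC · EB = 146]
   → C = (22, -1)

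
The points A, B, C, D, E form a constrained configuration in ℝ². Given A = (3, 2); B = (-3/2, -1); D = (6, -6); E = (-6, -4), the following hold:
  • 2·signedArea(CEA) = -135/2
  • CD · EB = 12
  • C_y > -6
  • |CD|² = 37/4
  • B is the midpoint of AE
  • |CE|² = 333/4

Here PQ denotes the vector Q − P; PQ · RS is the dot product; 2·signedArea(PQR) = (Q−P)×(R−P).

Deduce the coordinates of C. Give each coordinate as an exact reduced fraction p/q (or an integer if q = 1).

1. C_x = 3  [2·signedArea(CEA) = -135/2 ∩ CD · EB = 12]
2. C_y = -11/2  [2·signedArea(CEA) = -135/2 ∩ CD · EB = 12]
   → C = (3, -11/2)

C = (3, -11/2)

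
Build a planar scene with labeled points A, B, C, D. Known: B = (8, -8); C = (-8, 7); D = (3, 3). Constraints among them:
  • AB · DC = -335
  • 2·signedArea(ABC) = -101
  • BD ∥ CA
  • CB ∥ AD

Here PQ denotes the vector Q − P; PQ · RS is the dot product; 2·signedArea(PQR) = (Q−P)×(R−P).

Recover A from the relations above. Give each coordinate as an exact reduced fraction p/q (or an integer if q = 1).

A = (-13, 18)

1. A_x = -13  [CB ∥ AD ∩ BD ∥ CA]
2. A_y = 18  [CB ∥ AD ∩ BD ∥ CA]
   → A = (-13, 18)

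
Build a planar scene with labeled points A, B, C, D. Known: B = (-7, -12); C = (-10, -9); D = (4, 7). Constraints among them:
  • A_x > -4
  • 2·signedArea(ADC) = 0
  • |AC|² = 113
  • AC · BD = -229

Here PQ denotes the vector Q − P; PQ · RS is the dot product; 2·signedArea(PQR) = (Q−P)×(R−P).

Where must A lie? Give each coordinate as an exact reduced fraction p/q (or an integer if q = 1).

A = (-3, -1)

1. A_x = -3  [2·signedArea(ADC) = 0 ∩ AC · BD = -229]
2. A_y = -1  [2·signedArea(ADC) = 0 ∩ AC · BD = -229]
   → A = (-3, -1)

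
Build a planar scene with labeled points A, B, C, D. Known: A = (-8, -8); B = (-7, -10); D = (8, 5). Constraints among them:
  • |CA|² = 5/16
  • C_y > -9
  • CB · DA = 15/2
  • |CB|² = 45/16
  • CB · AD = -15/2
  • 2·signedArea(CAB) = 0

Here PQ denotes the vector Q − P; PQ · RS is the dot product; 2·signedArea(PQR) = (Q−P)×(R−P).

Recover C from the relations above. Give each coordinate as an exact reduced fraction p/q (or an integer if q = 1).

C = (-31/4, -17/2)

1. C_x = -31/4  [2·signedArea(CAB) = 0 ∩ CB · DA = 15/2]
2. C_y = -17/2  [2·signedArea(CAB) = 0 ∩ CB · DA = 15/2]
   → C = (-31/4, -17/2)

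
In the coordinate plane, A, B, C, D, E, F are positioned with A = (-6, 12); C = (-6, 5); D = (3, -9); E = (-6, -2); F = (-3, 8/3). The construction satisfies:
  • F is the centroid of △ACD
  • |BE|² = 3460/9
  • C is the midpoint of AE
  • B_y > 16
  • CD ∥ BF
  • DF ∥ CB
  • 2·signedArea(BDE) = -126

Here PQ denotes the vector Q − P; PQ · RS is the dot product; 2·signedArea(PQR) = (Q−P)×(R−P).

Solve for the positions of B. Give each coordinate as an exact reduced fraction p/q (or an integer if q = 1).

B = (-12, 50/3)

1. B_x = -12  [CD ∥ BF ∩ DF ∥ CB]
2. B_y = 50/3  [CD ∥ BF ∩ DF ∥ CB]
   → B = (-12, 50/3)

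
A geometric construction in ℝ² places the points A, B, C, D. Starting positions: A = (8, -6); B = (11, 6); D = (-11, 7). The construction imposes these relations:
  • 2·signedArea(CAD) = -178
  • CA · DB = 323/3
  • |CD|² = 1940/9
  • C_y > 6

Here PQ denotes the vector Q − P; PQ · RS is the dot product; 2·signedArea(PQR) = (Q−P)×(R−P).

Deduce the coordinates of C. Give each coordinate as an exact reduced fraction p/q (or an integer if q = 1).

1. C_x = 11/3  [2·signedArea(CAD) = -178 ∩ CA · DB = 323/3]
2. C_y = 19/3  [2·signedArea(CAD) = -178 ∩ CA · DB = 323/3]
   → C = (11/3, 19/3)

C = (11/3, 19/3)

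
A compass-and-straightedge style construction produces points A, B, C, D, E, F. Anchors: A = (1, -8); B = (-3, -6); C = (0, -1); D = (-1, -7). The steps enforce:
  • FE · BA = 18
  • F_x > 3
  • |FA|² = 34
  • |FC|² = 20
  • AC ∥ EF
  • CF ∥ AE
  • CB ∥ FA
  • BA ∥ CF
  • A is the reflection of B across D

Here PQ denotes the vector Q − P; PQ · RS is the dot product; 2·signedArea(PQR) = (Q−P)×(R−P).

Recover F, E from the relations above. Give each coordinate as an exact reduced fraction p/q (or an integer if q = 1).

1. F_x = 4  [CB ∥ FA ∩ BA ∥ CF]
2. F_y = -3  [CB ∥ FA ∩ BA ∥ CF]
   → F = (4, -3)
3. E_x = 5  [AC ∥ EF ∩ CF ∥ AE]
4. E_y = -10  [AC ∥ EF ∩ CF ∥ AE]
   → E = (5, -10)

E = (5, -10)
F = (4, -3)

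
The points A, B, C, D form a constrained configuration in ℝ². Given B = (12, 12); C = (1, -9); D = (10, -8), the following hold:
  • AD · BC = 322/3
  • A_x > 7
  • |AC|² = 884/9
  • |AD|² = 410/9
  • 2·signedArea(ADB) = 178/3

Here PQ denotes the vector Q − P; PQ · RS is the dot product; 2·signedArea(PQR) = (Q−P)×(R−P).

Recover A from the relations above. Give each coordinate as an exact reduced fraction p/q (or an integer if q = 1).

1. A_x = 23/3  [2·signedArea(ADB) = 178/3 ∩ AD · BC = 322/3]
2. A_y = -5/3  [2·signedArea(ADB) = 178/3 ∩ AD · BC = 322/3]
   → A = (23/3, -5/3)

A = (23/3, -5/3)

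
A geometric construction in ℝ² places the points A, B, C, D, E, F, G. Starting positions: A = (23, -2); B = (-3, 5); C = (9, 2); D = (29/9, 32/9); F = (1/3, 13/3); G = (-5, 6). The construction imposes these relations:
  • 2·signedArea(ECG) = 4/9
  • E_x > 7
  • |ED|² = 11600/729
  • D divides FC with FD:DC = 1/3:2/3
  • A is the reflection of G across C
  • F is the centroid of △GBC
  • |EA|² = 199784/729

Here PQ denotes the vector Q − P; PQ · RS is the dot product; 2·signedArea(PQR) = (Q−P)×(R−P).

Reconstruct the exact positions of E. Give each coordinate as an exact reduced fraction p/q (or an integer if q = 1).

1. E_x = 191/27  [line -4·x + -14·y + 572/9 = 0 ∩ |ED|² = 11600/729]
2. E_y = 68/27  [line -4·x + -14·y + 572/9 = 0 ∩ |ED|² = 11600/729]
   → E = (191/27, 68/27)

E = (191/27, 68/27)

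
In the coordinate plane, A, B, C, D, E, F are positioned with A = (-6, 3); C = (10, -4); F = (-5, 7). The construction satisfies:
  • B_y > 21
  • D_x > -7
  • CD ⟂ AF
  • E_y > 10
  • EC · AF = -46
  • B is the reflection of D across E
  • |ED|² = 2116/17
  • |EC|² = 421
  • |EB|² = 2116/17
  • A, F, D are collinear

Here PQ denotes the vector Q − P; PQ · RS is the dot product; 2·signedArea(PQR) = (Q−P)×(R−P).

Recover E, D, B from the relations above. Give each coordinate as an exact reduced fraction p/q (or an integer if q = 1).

1. E_x = -4  [line -1·x + -4·y + 40 = 0 ∩ |EC|² = 421]
2. E_y = 11  [line -1·x + -4·y + 40 = 0 ∩ |EC|² = 421]
   → E = (-4, 11)
3. D_x = -114/17  [A, F, D are collinear ∩ CD ⟂ AF]
4. D_y = 3/17  [A, F, D are collinear ∩ CD ⟂ AF]
   → D = (-114/17, 3/17)
5. B_x = -22/17  [B is the reflection of D across E]
6. B_y = 371/17  [B is the reflection of D across E]
   → B = (-22/17, 371/17)

B = (-22/17, 371/17)
D = (-114/17, 3/17)
E = (-4, 11)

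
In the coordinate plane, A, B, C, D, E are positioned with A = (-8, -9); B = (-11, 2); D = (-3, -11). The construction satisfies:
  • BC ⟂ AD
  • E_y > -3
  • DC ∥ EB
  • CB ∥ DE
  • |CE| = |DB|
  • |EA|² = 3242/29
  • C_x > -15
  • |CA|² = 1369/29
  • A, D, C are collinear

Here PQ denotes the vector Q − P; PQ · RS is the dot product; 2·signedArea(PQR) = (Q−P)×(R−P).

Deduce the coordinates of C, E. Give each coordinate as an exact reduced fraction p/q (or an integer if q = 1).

C = (-417/29, -187/29)
E = (11/29, -74/29)

1. C_x = -417/29  [A, D, C are collinear ∩ BC ⟂ AD]
2. C_y = -187/29  [A, D, C are collinear ∩ BC ⟂ AD]
   → C = (-417/29, -187/29)
3. E_x = 11/29  [DC ∥ EB ∩ CB ∥ DE]
4. E_y = -74/29  [DC ∥ EB ∩ CB ∥ DE]
   → E = (11/29, -74/29)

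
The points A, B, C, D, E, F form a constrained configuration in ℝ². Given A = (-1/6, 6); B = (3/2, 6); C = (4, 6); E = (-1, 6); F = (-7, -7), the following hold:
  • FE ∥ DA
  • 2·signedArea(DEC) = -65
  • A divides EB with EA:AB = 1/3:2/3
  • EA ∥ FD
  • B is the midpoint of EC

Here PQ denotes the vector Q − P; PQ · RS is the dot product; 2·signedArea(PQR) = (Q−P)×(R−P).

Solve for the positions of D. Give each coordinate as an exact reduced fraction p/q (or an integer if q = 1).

1. D_x = -37/6  [FE ∥ DA ∩ EA ∥ FD]
2. D_y = -7  [FE ∥ DA ∩ EA ∥ FD]
   → D = (-37/6, -7)

D = (-37/6, -7)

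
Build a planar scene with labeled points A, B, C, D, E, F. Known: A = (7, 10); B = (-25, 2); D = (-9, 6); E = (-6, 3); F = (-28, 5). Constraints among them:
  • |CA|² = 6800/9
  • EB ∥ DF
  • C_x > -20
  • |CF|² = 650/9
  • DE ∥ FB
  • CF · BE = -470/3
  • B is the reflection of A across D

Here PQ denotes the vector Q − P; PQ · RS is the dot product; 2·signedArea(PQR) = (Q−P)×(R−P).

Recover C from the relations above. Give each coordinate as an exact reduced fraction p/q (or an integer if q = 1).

C = (-59/3, 10/3)

1. C_x = -59/3  [line -19·x + -1·y + -1111/3 = 0 ∩ |CA|² = 6800/9]
2. C_y = 10/3  [line -19·x + -1·y + -1111/3 = 0 ∩ |CA|² = 6800/9]
   → C = (-59/3, 10/3)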